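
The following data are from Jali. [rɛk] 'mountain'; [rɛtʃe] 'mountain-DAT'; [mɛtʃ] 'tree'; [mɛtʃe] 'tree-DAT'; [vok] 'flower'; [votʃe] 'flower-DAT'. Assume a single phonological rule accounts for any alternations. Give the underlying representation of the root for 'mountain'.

The stem for 'mountain' ends in [k] in [rɛk] but [tʃ] in [rɛtʃe].
If /tʃ/ were underlying and a rule turned it into [k] in isolation, 'tree' would also alternate; but it has [tʃ] in both [mɛtʃ] and [mɛtʃe].
So /k/ is underlying, and a rule of palatalization before a front vowel — /k/ becomes palato-alveolar [tʃ] before a front vowel — gives [tʃ].

/rɛk/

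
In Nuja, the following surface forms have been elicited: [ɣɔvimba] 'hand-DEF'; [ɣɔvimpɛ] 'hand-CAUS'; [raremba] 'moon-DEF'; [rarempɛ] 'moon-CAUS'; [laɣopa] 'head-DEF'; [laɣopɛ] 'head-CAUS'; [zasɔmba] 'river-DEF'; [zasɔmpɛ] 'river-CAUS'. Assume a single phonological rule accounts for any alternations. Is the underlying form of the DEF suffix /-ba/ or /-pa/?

The DEF suffix surfaces as [-ba] and [-pa], depending on the final segment of the stem.
By contrast the CAUS suffix keeps its initial [p] throughout — that segment must be underlying.
So the underlying form is /-ba/, and voiced stops become voiceless after a vowel.

/-ba/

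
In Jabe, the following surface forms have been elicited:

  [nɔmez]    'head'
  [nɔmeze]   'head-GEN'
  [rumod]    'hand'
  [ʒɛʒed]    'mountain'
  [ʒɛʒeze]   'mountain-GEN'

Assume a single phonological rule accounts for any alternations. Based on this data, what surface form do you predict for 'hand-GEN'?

In [ʒɛʒed] and [ʒɛʒeze] the final segment of 'mountain' alternates: [d] ~ [z].
The stem 'head' ([nɔmez], [nɔmeze]) shows [z] unchanged in both environments, so [z] cannot be basic with [d] derived in isolation.
So /d/ is underlying, and a rule of intervocalic spirantization — voiced stops become fricatives between vowels — gives [z].
From [rumod] the stem 'hand' is /rumod/; between vowels this yields [rumoze].

[rumoze]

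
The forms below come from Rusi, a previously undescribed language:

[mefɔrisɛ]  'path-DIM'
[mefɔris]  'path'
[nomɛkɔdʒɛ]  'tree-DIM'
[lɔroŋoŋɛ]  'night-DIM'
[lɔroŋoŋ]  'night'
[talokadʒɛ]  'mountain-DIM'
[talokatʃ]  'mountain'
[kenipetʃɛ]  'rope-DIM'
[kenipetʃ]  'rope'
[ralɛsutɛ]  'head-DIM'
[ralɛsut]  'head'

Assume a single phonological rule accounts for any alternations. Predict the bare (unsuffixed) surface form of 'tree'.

[nomɛkɔtʃ]

In [talokadʒɛ] and [talokatʃ] the final segment of 'mountain' alternates: [dʒ] ~ [tʃ].
Compare 'rope', with invariant [tʃ] in [kenipetʃɛ] and [kenipetʃ]: an analysis with underlying /tʃ/ and a rule producing [dʒ] before the DIM suffix would wrongly predict alternation here too.
The alternation reflects word-final obstruent devoicing: voiced obstruents become voiceless word-finally. /dʒ/ is underlying.
From [nomɛkɔdʒɛ] the stem 'tree' is /nomɛkɔdʒ/; word-finally this yields [nomɛkɔtʃ].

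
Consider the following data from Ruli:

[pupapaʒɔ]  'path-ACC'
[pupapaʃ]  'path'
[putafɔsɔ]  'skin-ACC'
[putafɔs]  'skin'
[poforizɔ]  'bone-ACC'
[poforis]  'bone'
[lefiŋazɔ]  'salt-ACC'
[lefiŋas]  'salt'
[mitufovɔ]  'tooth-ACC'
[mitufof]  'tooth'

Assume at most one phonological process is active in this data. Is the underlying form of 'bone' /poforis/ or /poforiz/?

/poforiz/

The root 'bone' surfaces as [poforizɔ] and [poforis], with a stem-final [z] ~ [s] alternation.
But 'skin' keeps [s] in both environments ([putafɔsɔ], [putafɔs]), so there is no rule changing /s/ to [z] before the ACC suffix.
The alternation reflects word-final obstruent devoicing: voiced obstruents become voiceless word-finally. /z/ is underlying.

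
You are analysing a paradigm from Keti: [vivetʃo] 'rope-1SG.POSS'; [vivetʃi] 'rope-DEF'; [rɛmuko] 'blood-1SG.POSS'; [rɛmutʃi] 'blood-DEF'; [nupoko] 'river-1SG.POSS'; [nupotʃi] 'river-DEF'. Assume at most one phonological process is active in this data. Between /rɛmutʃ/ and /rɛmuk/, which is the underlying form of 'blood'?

The stem for 'blood' ends in [k] in [rɛmuko] but [tʃ] in [rɛmutʃi].
But 'rope' keeps [tʃ] in both environments ([vivetʃo], [vivetʃi]), so there is no rule changing /tʃ/ to [k] before the 1SG.POSS suffix.
Therefore /k/ is basic and [tʃ] is derived by palatalization before a front vowel (/k/ becomes palato-alveolar [tʃ] before a front vowel).

/rɛmuk/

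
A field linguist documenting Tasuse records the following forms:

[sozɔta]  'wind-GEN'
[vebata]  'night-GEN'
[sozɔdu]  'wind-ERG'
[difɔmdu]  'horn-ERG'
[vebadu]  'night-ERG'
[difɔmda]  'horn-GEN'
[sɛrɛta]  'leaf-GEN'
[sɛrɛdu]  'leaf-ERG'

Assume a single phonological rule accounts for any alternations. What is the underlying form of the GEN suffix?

The GEN morpheme has two allomorphs, [-da] and [-ta].
The ERG suffix, which begins with [d], is invariant after every stem; so [d] is not altered by any rule here.
The GEN suffix is therefore /-ta/ underlyingly, with post-nasal voicing: voiceless stops become voiced after a nasal.

/-ta/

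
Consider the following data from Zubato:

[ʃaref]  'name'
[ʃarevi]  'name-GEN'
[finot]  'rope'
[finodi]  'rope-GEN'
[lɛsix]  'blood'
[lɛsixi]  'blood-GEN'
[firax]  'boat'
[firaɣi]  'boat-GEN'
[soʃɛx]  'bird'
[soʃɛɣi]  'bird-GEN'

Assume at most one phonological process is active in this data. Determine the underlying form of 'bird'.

The root 'bird' surfaces as [soʃɛx] and [soʃɛɣi], with a stem-final [x] ~ [ɣ] alternation.
Compare 'blood', with invariant [x] in [lɛsix] and [lɛsixi]: an analysis with underlying /x/ and a rule producing [ɣ] before the GEN suffix would wrongly predict alternation here too.
The alternation reflects word-final obstruent devoicing: voiced obstruents become voiceless word-finally. /ɣ/ is underlying.
Hence 'bird' is /soʃɛɣ/ underlyingly.

/soʃɛɣ/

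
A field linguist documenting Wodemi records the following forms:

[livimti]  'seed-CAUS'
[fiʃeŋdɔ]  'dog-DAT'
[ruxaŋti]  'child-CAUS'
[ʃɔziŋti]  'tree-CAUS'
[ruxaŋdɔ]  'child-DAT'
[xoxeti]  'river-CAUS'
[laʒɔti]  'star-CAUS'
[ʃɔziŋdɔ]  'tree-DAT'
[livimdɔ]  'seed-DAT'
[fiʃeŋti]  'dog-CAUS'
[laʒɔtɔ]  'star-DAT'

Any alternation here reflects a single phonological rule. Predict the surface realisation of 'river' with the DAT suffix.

The DAT suffix surfaces as [-dɔ] and [-tɔ], depending on the final segment of the stem.
The CAUS suffix, which begins with [t], is invariant after every stem; so [t] is not altered by any rule here.
The DAT suffix is therefore /-dɔ/ underlyingly, with post-vocalic devoicing: voiced stops become voiceless after a vowel.
After 'river', which ends in a vowel, the suffix surfaces as [-tɔ], giving [xoxetɔ].

[xoxetɔ]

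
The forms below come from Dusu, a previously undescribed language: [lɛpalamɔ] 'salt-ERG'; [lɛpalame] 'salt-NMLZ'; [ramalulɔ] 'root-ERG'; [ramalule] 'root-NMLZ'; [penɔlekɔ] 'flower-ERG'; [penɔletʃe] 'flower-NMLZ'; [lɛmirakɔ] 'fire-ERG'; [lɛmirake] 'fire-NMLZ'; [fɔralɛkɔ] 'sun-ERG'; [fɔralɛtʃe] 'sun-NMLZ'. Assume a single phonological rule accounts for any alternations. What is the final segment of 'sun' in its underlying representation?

'sun' shows [k] ~ [tʃ] at the end of the stem ([fɔralɛkɔ] vs [fɔralɛtʃe]).
If /k/ were underlying and a rule turned it into [tʃ] before the NMLZ suffix, 'fire' would also alternate; but it has [k] in both [lɛmirakɔ] and [lɛmirake].
The alternation reflects depalatalization: palato-alveolar /tʃ/ becomes [k] when no front vowel follows. /tʃ/ is underlying.

/tʃ/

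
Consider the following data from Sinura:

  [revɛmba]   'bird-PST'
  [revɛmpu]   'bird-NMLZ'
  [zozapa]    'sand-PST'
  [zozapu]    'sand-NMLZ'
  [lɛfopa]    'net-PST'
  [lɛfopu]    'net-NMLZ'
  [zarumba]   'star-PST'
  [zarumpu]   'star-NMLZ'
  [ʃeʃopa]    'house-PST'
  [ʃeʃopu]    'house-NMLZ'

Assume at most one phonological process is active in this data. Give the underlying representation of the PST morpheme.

/-ba/

The PST morpheme has two allomorphs, [-ba] and [-pa].
The NMLZ suffix, which begins with [p], is invariant after every stem; so [p] is not altered by any rule here.
So the underlying form is /-ba/, and voiced stops become voiceless after a vowel.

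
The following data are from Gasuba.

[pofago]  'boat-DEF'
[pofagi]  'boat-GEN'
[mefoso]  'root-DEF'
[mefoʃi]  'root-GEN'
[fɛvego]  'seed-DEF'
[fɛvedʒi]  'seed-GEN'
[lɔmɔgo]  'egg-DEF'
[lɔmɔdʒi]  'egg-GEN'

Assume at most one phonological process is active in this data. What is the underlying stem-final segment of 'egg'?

/dʒ/

The stem for 'egg' ends in [g] in [lɔmɔgo] but [dʒ] in [lɔmɔdʒi].
If /g/ were underlying and a rule turned it into [dʒ] before the GEN suffix, 'boat' would also alternate; but it has [g] in both [pofago] and [pofagi].
Therefore /dʒ/ is basic and [g] is derived by depalatalization (palato-alveolar /dʒ/ and /ʃ/ become [g] and [s] when no front vowel follows).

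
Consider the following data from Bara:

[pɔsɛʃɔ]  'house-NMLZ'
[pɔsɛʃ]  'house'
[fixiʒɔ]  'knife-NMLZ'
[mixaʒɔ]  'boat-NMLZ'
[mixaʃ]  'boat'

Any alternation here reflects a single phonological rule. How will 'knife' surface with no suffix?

In [mixaʒɔ] and [mixaʃ] the final segment of 'boat' alternates: [ʒ] ~ [ʃ].
The stem 'house' ([pɔsɛʃɔ], [pɔsɛʃ]) shows [ʃ] unchanged in both environments, so [ʃ] cannot be basic with [ʒ] derived before the NMLZ suffix.
The alternation reflects word-final obstruent devoicing: voiced obstruents become voiceless word-finally. /ʒ/ is underlying.
From [fixiʒɔ] the stem 'knife' is /fixiʒ/; word-finally this yields [fixiʃ].

[fixiʃ]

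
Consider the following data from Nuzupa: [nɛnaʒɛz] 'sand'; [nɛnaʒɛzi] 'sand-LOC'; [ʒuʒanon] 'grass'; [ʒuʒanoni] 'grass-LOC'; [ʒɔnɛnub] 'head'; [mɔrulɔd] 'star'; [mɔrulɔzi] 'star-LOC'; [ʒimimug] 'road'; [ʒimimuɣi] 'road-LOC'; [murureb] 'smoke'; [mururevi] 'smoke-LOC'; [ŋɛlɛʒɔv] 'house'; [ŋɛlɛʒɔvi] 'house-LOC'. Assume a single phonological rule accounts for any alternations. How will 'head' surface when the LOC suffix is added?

[ʒɔnɛnuvi]

The stem for 'smoke' ends in [b] in [murureb] but [v] in [mururevi].
The stem 'house' ([ŋɛlɛʒɔv], [ŋɛlɛʒɔvi]) shows [v] unchanged in both environments, so [v] cannot be basic with [b] derived in isolation.
So /b/ is underlying, and a rule of intervocalic spirantization — voiced stops become fricatives between vowels — gives [v].
The one attested form of 'head', [ʒɔnɛnub], shows underlying /ʒɔnɛnub/. Applying the same rule between vowels gives [ʒɔnɛnuvi].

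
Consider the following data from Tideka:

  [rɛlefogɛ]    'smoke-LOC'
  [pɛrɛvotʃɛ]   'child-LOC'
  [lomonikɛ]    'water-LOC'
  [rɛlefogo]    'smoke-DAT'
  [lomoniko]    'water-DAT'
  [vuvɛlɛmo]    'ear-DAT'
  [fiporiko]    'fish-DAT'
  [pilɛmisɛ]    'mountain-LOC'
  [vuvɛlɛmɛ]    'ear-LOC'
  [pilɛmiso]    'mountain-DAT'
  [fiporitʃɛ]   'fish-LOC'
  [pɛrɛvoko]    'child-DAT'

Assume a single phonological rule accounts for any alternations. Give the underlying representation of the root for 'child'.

In [pɛrɛvoko] and [pɛrɛvotʃɛ] the final segment of 'child' alternates: [k] ~ [tʃ].
The stem 'water' ([lomoniko], [lomonikɛ]) shows [k] unchanged in both environments, so [k] cannot be basic with [tʃ] derived before the LOC suffix.
Therefore /tʃ/ is basic and [k] is derived by depalatalization (palato-alveolar /tʃ/ becomes [k] when no front vowel follows).
The underlying form of 'child' is therefore /pɛrɛvotʃ/.

/pɛrɛvotʃ/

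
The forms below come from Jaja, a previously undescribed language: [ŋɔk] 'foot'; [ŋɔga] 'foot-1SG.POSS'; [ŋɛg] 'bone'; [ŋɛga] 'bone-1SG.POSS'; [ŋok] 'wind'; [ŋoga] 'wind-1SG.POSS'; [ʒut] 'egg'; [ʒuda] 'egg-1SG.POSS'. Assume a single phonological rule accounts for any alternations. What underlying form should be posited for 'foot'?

/ŋɔk/

'foot' shows [k] ~ [g] at the end of the stem ([ŋɔk] vs [ŋɔga]).
The stem 'bone' ([ŋɛg], [ŋɛga]) shows [g] unchanged in both environments, so [g] cannot be basic with [k] derived in isolation.
Therefore /k/ is basic and [g] is derived by intervocalic voicing (voiceless stops become voiced between vowels).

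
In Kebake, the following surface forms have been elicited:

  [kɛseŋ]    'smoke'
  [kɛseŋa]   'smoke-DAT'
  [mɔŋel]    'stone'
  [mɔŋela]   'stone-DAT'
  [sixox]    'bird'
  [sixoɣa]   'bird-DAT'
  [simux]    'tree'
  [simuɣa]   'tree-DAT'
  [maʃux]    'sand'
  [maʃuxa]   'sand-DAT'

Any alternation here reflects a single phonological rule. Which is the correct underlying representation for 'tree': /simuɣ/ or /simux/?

The root 'tree' surfaces as [simux] and [simuɣa], with a stem-final [x] ~ [ɣ] alternation.
Compare 'sand', with invariant [x] in [maʃux] and [maʃuxa]: an analysis with underlying /x/ and a rule producing [ɣ] before the DAT suffix would wrongly predict alternation here too.
So /ɣ/ is underlying, and a rule of word-final obstruent devoicing — voiced obstruents become voiceless word-finally — gives [x].

/simuɣ/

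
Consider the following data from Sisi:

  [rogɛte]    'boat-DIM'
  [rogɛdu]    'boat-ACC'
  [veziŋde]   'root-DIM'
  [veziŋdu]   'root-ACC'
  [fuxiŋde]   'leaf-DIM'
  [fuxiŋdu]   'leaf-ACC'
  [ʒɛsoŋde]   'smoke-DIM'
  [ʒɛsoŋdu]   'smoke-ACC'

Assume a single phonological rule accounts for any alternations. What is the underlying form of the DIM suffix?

/-te/

The DIM morpheme has two allomorphs, [-de] and [-te].
The ACC suffix, which begins with [d], is invariant after every stem; so [d] is not altered by any rule here.
The DIM suffix is therefore /-te/ underlyingly, with post-nasal voicing: voiceless stops become voiced after a nasal.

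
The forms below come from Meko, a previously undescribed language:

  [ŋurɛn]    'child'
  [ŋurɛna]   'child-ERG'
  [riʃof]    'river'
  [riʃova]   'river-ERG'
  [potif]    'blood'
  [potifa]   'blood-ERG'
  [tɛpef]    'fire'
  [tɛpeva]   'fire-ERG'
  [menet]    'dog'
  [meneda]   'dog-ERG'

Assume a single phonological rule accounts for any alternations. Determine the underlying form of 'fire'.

/tɛpev/

In [tɛpef] and [tɛpeva] the final segment of 'fire' alternates: [f] ~ [v].
But 'blood' keeps [f] in both environments ([potif], [potifa]), so there is no rule changing /f/ to [v] before the ERG suffix.
The alternation reflects word-final obstruent devoicing: voiced obstruents become voiceless word-finally. /v/ is underlying.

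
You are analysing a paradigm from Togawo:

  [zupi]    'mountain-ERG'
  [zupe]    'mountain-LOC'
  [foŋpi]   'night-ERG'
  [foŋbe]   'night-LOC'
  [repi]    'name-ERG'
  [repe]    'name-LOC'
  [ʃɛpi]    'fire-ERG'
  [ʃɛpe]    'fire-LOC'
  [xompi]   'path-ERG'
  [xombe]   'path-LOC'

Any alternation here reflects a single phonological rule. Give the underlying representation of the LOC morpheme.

The LOC morpheme has two allomorphs, [-be] and [-pe].
By contrast the ERG suffix keeps its initial [p] throughout — that segment must be underlying.
So the underlying form is /-be/, and voiced stops become voiceless after a vowel.

/-be/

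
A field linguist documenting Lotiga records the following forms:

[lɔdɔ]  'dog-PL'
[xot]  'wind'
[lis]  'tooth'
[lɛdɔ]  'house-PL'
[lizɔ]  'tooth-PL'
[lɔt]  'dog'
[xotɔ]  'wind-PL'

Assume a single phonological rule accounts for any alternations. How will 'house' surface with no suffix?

In [lɔdɔ] and [lɔt] the final segment of 'dog' alternates: [d] ~ [t].
But 'wind' keeps [t] in both environments ([xotɔ], [xot]), so there is no rule changing /t/ to [d] before the PL suffix.
Therefore /d/ is basic and [t] is derived by word-final obstruent devoicing (voiced obstruents become voiceless word-finally).
The one attested form of 'house', [lɛdɔ], shows underlying /lɛd/. Applying the same rule word-finally gives [lɛt].

[lɛt]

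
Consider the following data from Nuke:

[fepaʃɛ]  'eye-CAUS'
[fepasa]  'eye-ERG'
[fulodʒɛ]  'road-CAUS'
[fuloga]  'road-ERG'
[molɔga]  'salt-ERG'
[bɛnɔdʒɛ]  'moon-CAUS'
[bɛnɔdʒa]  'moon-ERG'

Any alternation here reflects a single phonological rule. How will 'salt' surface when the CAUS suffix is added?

'road' shows [dʒ] ~ [g] at the end of the stem ([fulodʒɛ] vs [fuloga]).
The stem 'moon' ([bɛnɔdʒɛ], [bɛnɔdʒa]) shows [dʒ] unchanged in both environments, so [dʒ] cannot be basic with [g] derived before the ERG suffix.
Therefore /g/ is basic and [dʒ] is derived by palatalization before a front vowel (/g/ and /s/ become palato-alveolar [dʒ] and [ʃ] before a front vowel).
From [molɔga] the stem 'salt' is /molɔg/; before a front vowel this yields [molɔdʒɛ].

[molɔdʒɛ]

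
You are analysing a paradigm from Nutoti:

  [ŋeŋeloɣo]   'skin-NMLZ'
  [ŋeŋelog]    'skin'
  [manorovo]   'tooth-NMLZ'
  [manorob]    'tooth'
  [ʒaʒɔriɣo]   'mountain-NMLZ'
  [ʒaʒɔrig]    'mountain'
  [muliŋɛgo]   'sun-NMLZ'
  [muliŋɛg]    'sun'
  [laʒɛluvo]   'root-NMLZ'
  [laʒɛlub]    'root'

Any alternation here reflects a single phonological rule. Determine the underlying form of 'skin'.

The root 'skin' surfaces as [ŋeŋeloɣo] and [ŋeŋelog], with a stem-final [ɣ] ~ [g] alternation.
If /g/ were underlying and a rule turned it into [ɣ] before the NMLZ suffix, 'sun' would also alternate; but it has [g] in both [muliŋɛgo] and [muliŋɛg].
Therefore /ɣ/ is basic and [g] is derived by word-final hardening (voiced fricatives become stops word-finally).

/ŋeŋeloɣ/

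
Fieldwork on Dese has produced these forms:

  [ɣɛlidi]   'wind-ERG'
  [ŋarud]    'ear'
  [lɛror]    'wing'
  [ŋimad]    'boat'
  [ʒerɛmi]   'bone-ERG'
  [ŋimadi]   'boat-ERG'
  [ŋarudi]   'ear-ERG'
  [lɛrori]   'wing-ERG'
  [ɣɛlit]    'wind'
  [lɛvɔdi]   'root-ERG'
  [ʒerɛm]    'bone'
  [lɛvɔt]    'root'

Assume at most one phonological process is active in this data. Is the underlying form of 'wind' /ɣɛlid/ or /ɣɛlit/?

/ɣɛlit/

'wind' shows [d] ~ [t] at the end of the stem ([ɣɛlidi] vs [ɣɛlit]).
The stem 'ear' ([ŋarudi], [ŋarud]) shows [d] unchanged in both environments, so [d] cannot be basic with [t] derived in isolation.
So /t/ is underlying, and a rule of intervocalic voicing — voiceless stops become voiced between vowels — gives [d].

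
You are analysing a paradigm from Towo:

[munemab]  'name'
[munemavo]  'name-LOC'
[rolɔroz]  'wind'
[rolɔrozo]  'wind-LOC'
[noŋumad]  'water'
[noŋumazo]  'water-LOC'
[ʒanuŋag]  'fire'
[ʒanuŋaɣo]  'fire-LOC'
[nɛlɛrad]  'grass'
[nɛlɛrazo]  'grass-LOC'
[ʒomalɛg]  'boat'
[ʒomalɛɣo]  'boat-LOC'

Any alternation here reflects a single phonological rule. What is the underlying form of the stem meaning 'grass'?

'grass' shows [d] ~ [z] at the end of the stem ([nɛlɛrad] vs [nɛlɛrazo]).
Compare 'wind', with invariant [z] in [rolɔroz] and [rolɔrozo]: an analysis with underlying /z/ and a rule producing [d] in isolation would wrongly predict alternation here too.
So /d/ is underlying, and a rule of intervocalic spirantization — voiced stops become fricatives between vowels — gives [z].
So 'grass' = /nɛlɛrad/.

/nɛlɛrad/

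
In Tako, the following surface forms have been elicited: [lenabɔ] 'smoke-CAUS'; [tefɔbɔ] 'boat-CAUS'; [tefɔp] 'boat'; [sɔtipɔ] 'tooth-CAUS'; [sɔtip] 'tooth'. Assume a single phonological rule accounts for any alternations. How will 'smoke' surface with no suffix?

The root 'boat' surfaces as [tefɔbɔ] and [tefɔp], with a stem-final [b] ~ [p] alternation.
The stem 'tooth' ([sɔtipɔ], [sɔtip]) shows [p] unchanged in both environments, so [p] cannot be basic with [b] derived before the CAUS suffix.
Therefore /b/ is basic and [p] is derived by word-final obstruent devoicing (voiced obstruents become voiceless word-finally).
The one attested form of 'smoke', [lenabɔ], shows underlying /lenab/. Applying the same rule word-finally gives [lenap].

[lenap]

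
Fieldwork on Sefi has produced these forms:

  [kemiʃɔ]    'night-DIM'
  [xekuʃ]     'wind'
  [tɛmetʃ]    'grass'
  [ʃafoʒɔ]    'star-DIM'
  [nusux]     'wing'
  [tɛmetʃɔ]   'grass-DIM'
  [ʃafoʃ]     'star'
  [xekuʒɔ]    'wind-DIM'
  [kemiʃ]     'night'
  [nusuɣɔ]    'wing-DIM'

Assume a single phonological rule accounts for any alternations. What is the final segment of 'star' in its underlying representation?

'star' shows [ʃ] ~ [ʒ] at the end of the stem ([ʃafoʃ] vs [ʃafoʒɔ]).
But 'night' keeps [ʃ] in both environments ([kemiʃ], [kemiʃɔ]), so there is no rule changing /ʃ/ to [ʒ] before the DIM suffix.
Therefore /ʒ/ is basic and [ʃ] is derived by word-final obstruent devoicing (voiced obstruents become voiceless word-finally).

/ʒ/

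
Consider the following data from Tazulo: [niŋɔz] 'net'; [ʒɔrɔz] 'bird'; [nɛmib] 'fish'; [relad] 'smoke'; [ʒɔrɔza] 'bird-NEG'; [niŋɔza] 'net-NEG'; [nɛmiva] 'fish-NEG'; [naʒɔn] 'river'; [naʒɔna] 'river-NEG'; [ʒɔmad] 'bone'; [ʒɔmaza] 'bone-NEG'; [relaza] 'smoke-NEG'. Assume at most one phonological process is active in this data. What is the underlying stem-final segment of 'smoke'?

/d/

In [relaza] and [relad] the final segment of 'smoke' alternates: [z] ~ [d].
The stem 'net' ([niŋɔza], [niŋɔz]) shows [z] unchanged in both environments, so [z] cannot be basic with [d] derived in isolation.
So /d/ is underlying, and a rule of intervocalic spirantization — voiced stops become fricatives between vowels — gives [z].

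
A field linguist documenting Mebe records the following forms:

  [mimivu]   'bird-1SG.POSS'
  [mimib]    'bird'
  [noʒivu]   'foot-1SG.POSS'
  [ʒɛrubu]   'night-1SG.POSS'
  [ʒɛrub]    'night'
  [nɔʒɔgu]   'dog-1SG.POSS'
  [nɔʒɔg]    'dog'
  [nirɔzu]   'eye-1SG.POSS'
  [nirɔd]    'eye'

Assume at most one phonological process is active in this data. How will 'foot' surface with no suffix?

The stem for 'bird' ends in [v] in [mimivu] but [b] in [mimib].
The stem 'night' ([ʒɛrubu], [ʒɛrub]) shows [b] unchanged in both environments, so [b] cannot be basic with [v] derived before the 1SG.POSS suffix.
Therefore /v/ is basic and [b] is derived by word-final hardening (voiced fricatives become stops word-finally).
From [noʒivu] the stem 'foot' is /noʒiv/; word-finally this yields [noʒib].

[noʒib]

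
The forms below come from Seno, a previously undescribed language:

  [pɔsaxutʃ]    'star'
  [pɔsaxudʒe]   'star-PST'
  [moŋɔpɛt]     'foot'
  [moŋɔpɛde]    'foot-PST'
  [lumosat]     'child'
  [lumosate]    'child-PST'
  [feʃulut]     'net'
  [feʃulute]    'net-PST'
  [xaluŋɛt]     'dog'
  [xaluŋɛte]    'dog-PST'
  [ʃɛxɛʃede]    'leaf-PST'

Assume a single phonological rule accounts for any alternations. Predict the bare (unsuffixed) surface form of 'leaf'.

[ʃɛxɛʃet]

In [moŋɔpɛt] and [moŋɔpɛde] the final segment of 'foot' alternates: [t] ~ [d].
If /t/ were underlying and a rule turned it into [d] before the PST suffix, 'child' would also alternate; but it has [t] in both [lumosat] and [lumosate].
So /d/ is underlying, and a rule of word-final obstruent devoicing — voiced obstruents become voiceless word-finally — gives [t].
The one attested form of 'leaf', [ʃɛxɛʃede], shows underlying /ʃɛxɛʃed/. Applying the same rule word-finally gives [ʃɛxɛʃet].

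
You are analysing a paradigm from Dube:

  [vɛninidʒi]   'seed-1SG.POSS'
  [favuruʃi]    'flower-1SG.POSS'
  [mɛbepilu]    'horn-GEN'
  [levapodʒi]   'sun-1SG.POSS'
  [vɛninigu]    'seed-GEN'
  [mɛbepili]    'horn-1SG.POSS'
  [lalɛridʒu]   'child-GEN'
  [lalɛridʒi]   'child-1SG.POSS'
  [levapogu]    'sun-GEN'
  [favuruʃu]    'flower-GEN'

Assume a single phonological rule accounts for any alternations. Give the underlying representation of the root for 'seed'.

'seed' shows [g] ~ [dʒ] at the end of the stem ([vɛninigu] vs [vɛninidʒi]).
But 'child' keeps [dʒ] in both environments ([lalɛridʒu], [lalɛridʒi]), so there is no rule changing /dʒ/ to [g] before the GEN suffix.
So /g/ is underlying, and a rule of palatalization before a front vowel — /g/ becomes palato-alveolar [dʒ] before a front vowel — gives [dʒ].
The underlying form of 'seed' is therefore /vɛninig/.

/vɛninig/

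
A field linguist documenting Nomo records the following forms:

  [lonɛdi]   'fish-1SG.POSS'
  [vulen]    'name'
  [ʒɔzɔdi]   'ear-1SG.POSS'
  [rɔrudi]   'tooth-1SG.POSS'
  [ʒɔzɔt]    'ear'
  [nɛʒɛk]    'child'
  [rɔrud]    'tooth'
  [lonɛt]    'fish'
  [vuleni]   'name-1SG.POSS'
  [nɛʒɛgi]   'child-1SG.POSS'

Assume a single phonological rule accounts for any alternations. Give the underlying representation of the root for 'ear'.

The root 'ear' surfaces as [ʒɔzɔt] and [ʒɔzɔdi], with a stem-final [t] ~ [d] alternation.
Compare 'tooth', with invariant [d] in [rɔrud] and [rɔrudi]: an analysis with underlying /d/ and a rule producing [t] in isolation would wrongly predict alternation here too.
So /t/ is underlying, and a rule of intervocalic voicing — voiceless stops become voiced between vowels — gives [d].

/ʒɔzɔt/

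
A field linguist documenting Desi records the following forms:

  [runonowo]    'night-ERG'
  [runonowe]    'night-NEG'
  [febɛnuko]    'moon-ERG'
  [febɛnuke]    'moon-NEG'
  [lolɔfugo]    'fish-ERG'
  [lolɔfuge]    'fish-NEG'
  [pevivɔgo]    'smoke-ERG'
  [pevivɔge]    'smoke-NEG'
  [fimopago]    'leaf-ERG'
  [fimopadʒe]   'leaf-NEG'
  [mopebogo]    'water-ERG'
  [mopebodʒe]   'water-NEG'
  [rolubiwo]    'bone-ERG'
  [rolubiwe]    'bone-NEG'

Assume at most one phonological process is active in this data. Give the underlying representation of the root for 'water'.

/mopebodʒ/

The stem for 'water' ends in [g] in [mopebogo] but [dʒ] in [mopebodʒe].
Compare 'smoke', with invariant [g] in [pevivɔgo] and [pevivɔge]: an analysis with underlying /g/ and a rule producing [dʒ] before the NEG suffix would wrongly predict alternation here too.
So /dʒ/ is underlying, and a rule of depalatalization — palato-alveolar /dʒ/ becomes [g] when no front vowel follows — gives [g].
The underlying form of 'water' is therefore /mopebodʒ/.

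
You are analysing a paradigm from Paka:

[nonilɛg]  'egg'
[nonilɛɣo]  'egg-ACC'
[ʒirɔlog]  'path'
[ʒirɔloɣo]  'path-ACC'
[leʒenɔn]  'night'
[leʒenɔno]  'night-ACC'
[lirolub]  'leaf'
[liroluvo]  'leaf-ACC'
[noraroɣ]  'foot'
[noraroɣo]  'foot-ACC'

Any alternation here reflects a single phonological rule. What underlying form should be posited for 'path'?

The root 'path' surfaces as [ʒirɔlog] and [ʒirɔloɣo], with a stem-final [g] ~ [ɣ] alternation.
The stem 'foot' ([noraroɣ], [noraroɣo]) shows [ɣ] unchanged in both environments, so [ɣ] cannot be basic with [g] derived in isolation.
So /g/ is underlying, and a rule of intervocalic spirantization — voiced stops become fricatives between vowels — gives [ɣ].
Hence 'path' is /ʒirɔlog/ underlyingly.

/ʒirɔlog/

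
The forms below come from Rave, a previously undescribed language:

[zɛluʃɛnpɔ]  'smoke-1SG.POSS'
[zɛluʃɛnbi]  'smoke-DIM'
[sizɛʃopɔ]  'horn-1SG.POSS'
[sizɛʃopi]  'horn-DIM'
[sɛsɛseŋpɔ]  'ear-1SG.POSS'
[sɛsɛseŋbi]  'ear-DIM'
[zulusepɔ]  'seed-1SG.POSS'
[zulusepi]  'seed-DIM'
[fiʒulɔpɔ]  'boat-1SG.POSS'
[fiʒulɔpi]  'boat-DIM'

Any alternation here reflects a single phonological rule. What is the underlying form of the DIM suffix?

The DIM suffix surfaces as [-bi] and [-pi], depending on the final segment of the stem.
The 1SG.POSS suffix, which begins with [p], is invariant after every stem; so [p] is not altered by any rule here.
The DIM suffix is therefore /-bi/ underlyingly, with post-vocalic devoicing: voiced stops become voiceless after a vowel.

/-bi/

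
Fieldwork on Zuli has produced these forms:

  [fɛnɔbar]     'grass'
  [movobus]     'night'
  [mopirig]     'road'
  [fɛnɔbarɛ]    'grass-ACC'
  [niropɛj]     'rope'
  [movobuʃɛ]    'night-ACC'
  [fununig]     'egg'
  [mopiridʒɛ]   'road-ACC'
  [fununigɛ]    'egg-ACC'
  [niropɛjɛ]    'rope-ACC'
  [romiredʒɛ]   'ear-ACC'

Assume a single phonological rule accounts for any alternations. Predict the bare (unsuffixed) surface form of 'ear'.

In [mopiridʒɛ] and [mopirig] the final segment of 'road' alternates: [dʒ] ~ [g].
Compare 'egg', with invariant [g] in [fununigɛ] and [fununig]: an analysis with underlying /g/ and a rule producing [dʒ] before the ACC suffix would wrongly predict alternation here too.
Therefore /dʒ/ is basic and [g] is derived by depalatalization (palato-alveolar /dʒ/ and /ʃ/ become [g] and [s] when no front vowel follows).
From [romiredʒɛ] the stem 'ear' is /romiredʒ/; when no front vowel follows this yields [romireg].

[romireg]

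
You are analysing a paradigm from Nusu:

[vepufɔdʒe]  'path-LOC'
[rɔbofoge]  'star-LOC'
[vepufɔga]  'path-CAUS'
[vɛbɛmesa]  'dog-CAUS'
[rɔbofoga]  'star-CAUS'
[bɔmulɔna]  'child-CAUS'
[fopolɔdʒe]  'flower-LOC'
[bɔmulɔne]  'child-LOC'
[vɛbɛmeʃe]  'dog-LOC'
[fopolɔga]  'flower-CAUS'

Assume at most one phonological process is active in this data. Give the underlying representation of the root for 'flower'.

/fopolɔdʒ/

The root 'flower' surfaces as [fopolɔga] and [fopolɔdʒe], with a stem-final [g] ~ [dʒ] alternation.
If /g/ were underlying and a rule turned it into [dʒ] before the LOC suffix, 'star' would also alternate; but it has [g] in both [rɔbofoga] and [rɔbofoge].
So /dʒ/ is underlying, and a rule of depalatalization — palato-alveolar /dʒ/ and /ʃ/ become [g] and [s] when no front vowel follows — gives [g].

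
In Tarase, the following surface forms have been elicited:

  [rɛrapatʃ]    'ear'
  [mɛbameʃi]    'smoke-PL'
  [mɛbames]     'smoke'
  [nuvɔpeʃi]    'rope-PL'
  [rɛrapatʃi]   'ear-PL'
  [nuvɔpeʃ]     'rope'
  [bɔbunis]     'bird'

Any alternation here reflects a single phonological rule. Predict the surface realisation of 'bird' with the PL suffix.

[bɔbuniʃi]

The stem for 'smoke' ends in [s] in [mɛbames] but [ʃ] in [mɛbameʃi].
The stem 'rope' ([nuvɔpeʃ], [nuvɔpeʃi]) shows [ʃ] unchanged in both environments, so [ʃ] cannot be basic with [s] derived in isolation.
The underlying segment must be /s/; /s/ becomes palato-alveolar [ʃ] before a front vowel, yielding [ʃ] there.
The one attested form of 'bird', [bɔbunis], shows underlying /bɔbunis/. Applying the same rule before a front vowel gives [bɔbuniʃi].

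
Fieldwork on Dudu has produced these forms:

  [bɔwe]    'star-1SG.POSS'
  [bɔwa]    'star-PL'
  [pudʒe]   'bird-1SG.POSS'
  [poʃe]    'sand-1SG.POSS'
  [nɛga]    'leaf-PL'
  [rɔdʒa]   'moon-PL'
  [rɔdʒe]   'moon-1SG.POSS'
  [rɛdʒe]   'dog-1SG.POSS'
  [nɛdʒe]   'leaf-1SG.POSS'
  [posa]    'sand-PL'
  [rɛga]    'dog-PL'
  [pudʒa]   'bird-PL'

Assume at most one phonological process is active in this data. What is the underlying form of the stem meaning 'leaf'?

/nɛg/

In [nɛdʒe] and [nɛga] the final segment of 'leaf' alternates: [dʒ] ~ [g].
If /dʒ/ were underlying and a rule turned it into [g] before the PL suffix, 'moon' would also alternate; but it has [dʒ] in both [rɔdʒe] and [rɔdʒa].
So /g/ is underlying, and a rule of palatalization before a front vowel — /g/ and /s/ become palato-alveolar [dʒ] and [ʃ] before a front vowel — gives [dʒ].
Hence 'leaf' is /nɛg/ underlyingly.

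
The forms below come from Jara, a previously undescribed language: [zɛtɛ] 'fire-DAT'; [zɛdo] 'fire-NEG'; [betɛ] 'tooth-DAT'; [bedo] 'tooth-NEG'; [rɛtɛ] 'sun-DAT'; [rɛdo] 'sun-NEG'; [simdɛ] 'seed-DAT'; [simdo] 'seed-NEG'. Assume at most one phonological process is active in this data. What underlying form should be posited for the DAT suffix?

The DAT morpheme has two allomorphs, [-dɛ] and [-tɛ].
By contrast the NEG suffix keeps its initial [d] throughout — that segment must be underlying.
So the underlying form is /-tɛ/, and voiceless stops become voiced after a nasal.

/-tɛ/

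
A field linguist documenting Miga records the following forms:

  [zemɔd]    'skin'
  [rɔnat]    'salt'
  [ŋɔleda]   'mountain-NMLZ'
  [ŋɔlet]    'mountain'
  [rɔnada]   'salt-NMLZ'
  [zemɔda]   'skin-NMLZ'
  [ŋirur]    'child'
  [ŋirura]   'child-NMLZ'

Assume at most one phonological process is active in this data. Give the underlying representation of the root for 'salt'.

/rɔnat/

The root 'salt' surfaces as [rɔnada] and [rɔnat], with a stem-final [d] ~ [t] alternation.
Compare 'skin', with invariant [d] in [zemɔda] and [zemɔd]: an analysis with underlying /d/ and a rule producing [t] in isolation would wrongly predict alternation here too.
Therefore /t/ is basic and [d] is derived by intervocalic voicing (voiceless stops become voiced between vowels).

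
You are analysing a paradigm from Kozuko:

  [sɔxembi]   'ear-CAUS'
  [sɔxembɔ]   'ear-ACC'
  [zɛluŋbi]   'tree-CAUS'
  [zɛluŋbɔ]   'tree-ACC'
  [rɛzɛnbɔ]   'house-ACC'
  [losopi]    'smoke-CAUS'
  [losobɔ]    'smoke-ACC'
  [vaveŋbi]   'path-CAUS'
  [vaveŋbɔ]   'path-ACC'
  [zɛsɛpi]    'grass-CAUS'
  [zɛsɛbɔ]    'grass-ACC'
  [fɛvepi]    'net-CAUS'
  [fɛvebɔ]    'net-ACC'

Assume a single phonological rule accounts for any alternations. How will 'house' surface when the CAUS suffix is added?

The CAUS morpheme has two allomorphs, [-bi] and [-pi].
The ACC suffix, which begins with [b], is invariant after every stem; so [b] is not altered by any rule here.
So the underlying form is /-pi/, and voiceless stops become voiced after a nasal.
After 'house', which ends in a nasal, the suffix surfaces as [-bi], giving [rɛzɛnbi].

[rɛzɛnbi]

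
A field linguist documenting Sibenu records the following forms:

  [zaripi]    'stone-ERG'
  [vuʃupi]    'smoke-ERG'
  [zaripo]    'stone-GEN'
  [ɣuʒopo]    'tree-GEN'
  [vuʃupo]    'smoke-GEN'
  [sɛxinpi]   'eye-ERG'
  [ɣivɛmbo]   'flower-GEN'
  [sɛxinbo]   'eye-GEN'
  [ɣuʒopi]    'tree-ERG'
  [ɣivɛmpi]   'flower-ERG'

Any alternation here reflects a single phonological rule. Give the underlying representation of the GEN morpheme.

/-bo/

The GEN morpheme has two allomorphs, [-bo] and [-po].
The ERG suffix, which begins with [p], is invariant after every stem; so [p] is not altered by any rule here.
So the underlying form is /-bo/, and voiced stops become voiceless after a vowel.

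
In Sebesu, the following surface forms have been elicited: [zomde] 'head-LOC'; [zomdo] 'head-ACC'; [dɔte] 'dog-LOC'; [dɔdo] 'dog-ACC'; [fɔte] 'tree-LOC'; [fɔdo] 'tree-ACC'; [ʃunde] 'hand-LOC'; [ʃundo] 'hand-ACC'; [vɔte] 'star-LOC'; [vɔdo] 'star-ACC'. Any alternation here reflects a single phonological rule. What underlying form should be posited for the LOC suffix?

/-te/

The LOC morpheme has two allomorphs, [-de] and [-te].
The ACC suffix, which begins with [d], is invariant after every stem; so [d] is not altered by any rule here.
The LOC suffix is therefore /-te/ underlyingly, with post-nasal voicing: voiceless stops become voiced after a nasal.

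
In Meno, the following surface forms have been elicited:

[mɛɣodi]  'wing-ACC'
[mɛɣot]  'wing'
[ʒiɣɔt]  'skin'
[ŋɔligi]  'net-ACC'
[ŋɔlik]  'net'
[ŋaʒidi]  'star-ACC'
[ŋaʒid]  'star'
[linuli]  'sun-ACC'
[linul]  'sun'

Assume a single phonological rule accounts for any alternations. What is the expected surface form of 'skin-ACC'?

The stem for 'wing' ends in [d] in [mɛɣodi] but [t] in [mɛɣot].
But 'star' keeps [d] in both environments ([ŋaʒidi], [ŋaʒid]), so there is no rule changing /d/ to [t] in isolation.
So /t/ is underlying, and a rule of intervocalic voicing — voiceless stops become voiced between vowels — gives [d].
The one attested form of 'skin', [ʒiɣɔt], shows underlying /ʒiɣɔt/. Applying the same rule between vowels gives [ʒiɣɔdi].

[ʒiɣɔdi]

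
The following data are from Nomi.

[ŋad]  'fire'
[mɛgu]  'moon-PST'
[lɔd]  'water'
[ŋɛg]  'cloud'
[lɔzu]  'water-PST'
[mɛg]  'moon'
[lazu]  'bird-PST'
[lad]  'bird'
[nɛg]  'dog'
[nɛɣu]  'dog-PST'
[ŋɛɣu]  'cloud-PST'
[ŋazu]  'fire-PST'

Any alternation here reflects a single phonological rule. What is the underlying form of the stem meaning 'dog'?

'dog' shows [g] ~ [ɣ] at the end of the stem ([nɛg] vs [nɛɣu]).
The stem 'moon' ([mɛg], [mɛgu]) shows [g] unchanged in both environments, so [g] cannot be basic with [ɣ] derived before the PST suffix.
Therefore /ɣ/ is basic and [g] is derived by word-final hardening (voiced fricatives become stops word-finally).

/nɛɣ/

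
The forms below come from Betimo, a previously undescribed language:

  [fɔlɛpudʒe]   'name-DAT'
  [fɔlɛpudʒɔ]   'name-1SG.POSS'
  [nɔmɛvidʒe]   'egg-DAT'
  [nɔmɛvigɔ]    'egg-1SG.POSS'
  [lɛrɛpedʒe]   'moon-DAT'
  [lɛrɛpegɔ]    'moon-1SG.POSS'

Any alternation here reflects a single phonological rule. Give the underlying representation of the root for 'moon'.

The root 'moon' surfaces as [lɛrɛpedʒe] and [lɛrɛpegɔ], with a stem-final [dʒ] ~ [g] alternation.
If /dʒ/ were underlying and a rule turned it into [g] before the 1SG.POSS suffix, 'name' would also alternate; but it has [dʒ] in both [fɔlɛpudʒe] and [fɔlɛpudʒɔ].
The underlying segment must be /g/; /g/ becomes palato-alveolar [dʒ] before a front vowel, yielding [dʒ] there.
Hence 'moon' is /lɛrɛpeg/ underlyingly.

/lɛrɛpeg/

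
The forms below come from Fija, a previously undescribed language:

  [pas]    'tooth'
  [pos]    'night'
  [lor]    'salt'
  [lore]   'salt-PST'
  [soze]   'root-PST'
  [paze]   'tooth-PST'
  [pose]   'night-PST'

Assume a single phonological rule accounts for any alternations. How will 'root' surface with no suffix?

[sos]

The root 'tooth' surfaces as [pas] and [paze], with a stem-final [s] ~ [z] alternation.
The stem 'night' ([pos], [pose]) shows [s] unchanged in both environments, so [s] cannot be basic with [z] derived before the PST suffix.
The underlying segment must be /z/; voiced obstruents become voiceless word-finally, yielding [s] there.
From [soze] the stem 'root' is /soz/; word-finally this yields [sos].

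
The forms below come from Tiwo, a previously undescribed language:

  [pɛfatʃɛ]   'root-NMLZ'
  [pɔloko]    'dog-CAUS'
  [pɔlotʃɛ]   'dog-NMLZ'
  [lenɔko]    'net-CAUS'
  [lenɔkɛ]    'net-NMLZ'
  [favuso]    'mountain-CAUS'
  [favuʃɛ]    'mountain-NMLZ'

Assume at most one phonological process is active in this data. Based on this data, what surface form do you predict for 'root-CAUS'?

[pɛfako]

The root 'dog' surfaces as [pɔloko] and [pɔlotʃɛ], with a stem-final [k] ~ [tʃ] alternation.
If /k/ were underlying and a rule turned it into [tʃ] before the NMLZ suffix, 'net' would also alternate; but it has [k] in both [lenɔko] and [lenɔkɛ].
So /tʃ/ is underlying, and a rule of depalatalization — palato-alveolar /tʃ/ and /ʃ/ become [k] and [s] when no front vowel follows — gives [k].
From [pɛfatʃɛ] the stem 'root' is /pɛfatʃ/; when no front vowel follows this yields [pɛfako].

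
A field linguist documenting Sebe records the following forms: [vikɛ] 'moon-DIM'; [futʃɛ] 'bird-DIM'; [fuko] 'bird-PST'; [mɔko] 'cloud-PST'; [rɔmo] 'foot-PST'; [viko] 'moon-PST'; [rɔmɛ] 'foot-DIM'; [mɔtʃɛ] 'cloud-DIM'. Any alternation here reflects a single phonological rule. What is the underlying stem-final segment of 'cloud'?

The stem for 'cloud' ends in [tʃ] in [mɔtʃɛ] but [k] in [mɔko].
But 'moon' keeps [k] in both environments ([vikɛ], [viko]), so there is no rule changing /k/ to [tʃ] before the DIM suffix.
Therefore /tʃ/ is basic and [k] is derived by depalatalization (palato-alveolar /tʃ/ becomes [k] when no front vowel follows).

/tʃ/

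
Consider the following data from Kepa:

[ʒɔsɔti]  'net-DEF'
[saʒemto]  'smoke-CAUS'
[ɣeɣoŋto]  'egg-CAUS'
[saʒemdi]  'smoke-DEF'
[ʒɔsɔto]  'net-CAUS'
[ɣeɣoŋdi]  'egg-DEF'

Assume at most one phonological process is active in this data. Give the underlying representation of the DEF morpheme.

/-di/

The DEF morpheme has two allomorphs, [-di] and [-ti].
By contrast the CAUS suffix keeps its initial [t] throughout — that segment must be underlying.
The DEF suffix is therefore /-di/ underlyingly, with post-vocalic devoicing: voiced stops become voiceless after a vowel.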